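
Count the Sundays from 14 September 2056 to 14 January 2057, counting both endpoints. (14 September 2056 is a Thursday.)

18

14 September 2056 is a Thursday; the first Sunday on or after it is 17 September 2056 (3 days later).
From 17 September 2056 to 14 January 2057: 13 + 31 + 30 + 31 + 14 = 119 days (rest of September, October, November, December, January).
119 ÷ 7 = 17 full weeks with remainder 0, so 17 more Sundays after the first → 18.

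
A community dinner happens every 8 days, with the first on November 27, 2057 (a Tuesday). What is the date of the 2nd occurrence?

December 5, 2057

The 2nd occurrence is 1 interval after the first: 1 × 8 = 8 days after November 27, 2057.
November has 30 days — 3 days to the end of November leaves 5.
5 days into December → December 5, 2057.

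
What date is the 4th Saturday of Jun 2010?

Jun 26, 2010

Jun 2010 begins on a Tuesday, so the first Saturday is Jun 5 (4 days later).
The 4th Saturday is 3 weeks later: 5 + 21 = 26.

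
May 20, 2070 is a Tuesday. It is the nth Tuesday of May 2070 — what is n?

3rd

Day 20 falls in week ⌈20/7⌉ of the month.
Days 1–7 hold the 1st Tuesday, 8–14 the 2nd, 15–21 the 3rd, 22–28 the 4th, 29–31 the 5th.
20 is in the range for the 3rd.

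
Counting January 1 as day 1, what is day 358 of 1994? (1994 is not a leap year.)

1994-12-24

January has 31 days (358 − 31 = 327 remain).
February has 28 days (327 − 28 = 299 remain).
March has 31 days (299 − 31 = 268 remain).
April has 30 days (268 − 30 = 238 remain).
May has 31 days (238 − 31 = 207 remain).
June has 30 days (207 − 30 = 177 remain).
July has 31 days (177 − 31 = 146 remain).
August has 31 days (146 − 31 = 115 remain).
September has 30 days (115 − 30 = 85 remain).
October has 31 days (85 − 31 = 54 remain).
November has 30 days (54 − 30 = 24 remain).
24 into December → December 24.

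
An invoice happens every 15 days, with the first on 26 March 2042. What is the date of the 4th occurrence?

10 May 2042

The 4th occurrence is 3 intervals after the first: 3 × 15 = 45 days after 26 March 2042.
March has 31 days — 5 days to the end of March leaves 40.
April has 30 days (10 left).
10 days into May → 10 May 2042.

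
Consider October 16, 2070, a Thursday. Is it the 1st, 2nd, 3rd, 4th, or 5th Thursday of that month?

Day 16 falls in week ⌈16/7⌉ of the month.
Days 1–7 hold the 1st Thursday, 8–14 the 2nd, 15–21 the 3rd, 22–28 the 4th, 29–31 the 5th.
16 is in the range for the 3rd.

3rd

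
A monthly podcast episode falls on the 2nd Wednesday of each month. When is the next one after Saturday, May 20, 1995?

Jun 14, 1995

May 1995 starts on a Monday; its first Wednesday is the 3rd, so the 2nd Wednesday is the 10th — May 10, 1995.
That is not after May 20, 1995, so look at Jun 1995.
Jun 1995 starts on a Thursday; its first Wednesday is the 7th, so the 2nd Wednesday is the 14th — Jun 14, 1995.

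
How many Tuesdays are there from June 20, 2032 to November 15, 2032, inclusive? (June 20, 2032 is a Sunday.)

June 20, 2032 is a Sunday; the first Tuesday on or after it is June 22, 2032 (2 days later).
From June 22, 2032 to November 15, 2032: 8 + 31 + 31 + 30 + 31 + 15 = 146 days (rest of June, July, August, September, October, November).
146 ÷ 7 = 20 full weeks with remainder 6, so 20 more Tuesdays after the first → 21.

21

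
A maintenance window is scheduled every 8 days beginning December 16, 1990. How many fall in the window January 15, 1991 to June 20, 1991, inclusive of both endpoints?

20

Occurrences land 8·i days after December 16, 1990 for i = 0, 1, 2, …
January 15, 1991 is 30 days after the start; 30 ÷ 8 = 3 remainder 6; since the remainder is 6, round up to i = 4. First occurrence in the window: #5 on January 17, 1991 (4×8 = 32 days in).
June 20, 1991 is 186 days after the start; 186 ÷ 8 = 23 remainder 2. Last occurrence in the window: #24 on June 18, 1991.
Occurrences #5 through #24: 20 in total.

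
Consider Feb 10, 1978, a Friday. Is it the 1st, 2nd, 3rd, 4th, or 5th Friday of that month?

Day 10 falls in week ⌈10/7⌉ of the month.
Days 1–7 hold the 1st Friday, 8–14 the 2nd, 15–21 the 3rd, 22–28 the 4th, 29–31 the 5th.
10 is in the range for the 2nd.

2nd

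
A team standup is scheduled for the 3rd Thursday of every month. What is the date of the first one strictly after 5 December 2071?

17 December 2071

December 2071 starts on a Tuesday; its first Thursday is the 3rd, so the 3rd Thursday is the 17th — 17 December 2071.
17 December 2071 is after 5 December 2071, so that is the next one.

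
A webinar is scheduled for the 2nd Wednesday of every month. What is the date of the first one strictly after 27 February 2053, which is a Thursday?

February 2053 starts on a Saturday; its first Wednesday is the 5th, so the 2nd Wednesday is the 12th — 12 February 2053.
That is not after 27 February 2053, so look at March 2053.
March 2053 starts on a Saturday; its first Wednesday is the 5th, so the 2nd Wednesday is the 12th — 12 March 2053.

12 March 2053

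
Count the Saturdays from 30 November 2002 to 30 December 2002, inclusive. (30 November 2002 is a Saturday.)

30 November 2002 is a Saturday; the first Saturday on or after it is 30 November 2002.
From 30 November 2002 to 30 December 2002: 0 + 30 = 30 days (rest of November, December).
30 ÷ 7 = 4 full weeks with remainder 2, so 4 more Saturdays after the first → 5.

5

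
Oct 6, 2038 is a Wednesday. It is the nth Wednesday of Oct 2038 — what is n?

1st

Day 6 falls in week ⌈6/7⌉ of the month.
Days 1–7 hold the 1st Wednesday, 8–14 the 2nd, 15–21 the 3rd, 22–28 the 4th, 29–31 the 5th.
6 is in the range for the 1st.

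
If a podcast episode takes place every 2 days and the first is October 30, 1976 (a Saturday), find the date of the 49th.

February 3, 1977

The 49th occurrence is 48 intervals after the first: 48 × 2 = 96 days after October 30, 1976.
October has 31 days — 1 day to the end of October leaves 95.
November has 30 days (65 left).
December has 31 days (34 left).
January has 31 days (3 left).
3 days into February → February 3, 1977.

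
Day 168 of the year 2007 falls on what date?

17 June 2007

January has 31 days (168 − 31 = 137 remain).
February has 28 days (137 − 28 = 109 remain).
March has 31 days (109 − 31 = 78 remain).
April has 30 days (78 − 30 = 48 remain).
May has 31 days (48 − 31 = 17 remain).
17 into June → June 17.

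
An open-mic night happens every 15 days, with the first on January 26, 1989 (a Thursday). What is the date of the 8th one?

May 11, 1989

The 8th occurrence is 7 intervals after the first: 7 × 15 = 105 days after January 26, 1989.
January has 31 days — 5 days to the end of January leaves 100.
February has 28 days (72 left).
March has 31 days (41 left).
April has 30 days (11 left).
11 days into May → May 11, 1989.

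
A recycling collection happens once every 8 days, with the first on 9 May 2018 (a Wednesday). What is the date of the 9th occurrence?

12 July 2018

The 9th occurrence is 8 intervals after the first: 8 × 8 = 64 days after 9 May 2018.
May has 31 days — 22 days to the end of May leaves 42.
June has 30 days (12 left).
12 days into July → 12 July 2018.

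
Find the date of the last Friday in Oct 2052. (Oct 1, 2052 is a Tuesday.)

Oct 25, 2052

Oct 2052 begins on a Tuesday, so the first Friday is Oct 4 (3 days later).
Oct 2052 has 31 days. Adding weeks: 4, 11, 18, 25 — the last one ≤ 31 is the 25th.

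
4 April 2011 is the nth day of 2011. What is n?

94

Days in months before April: 31 + 28 + 31 = 90.
Plus 4 days into April → day 94.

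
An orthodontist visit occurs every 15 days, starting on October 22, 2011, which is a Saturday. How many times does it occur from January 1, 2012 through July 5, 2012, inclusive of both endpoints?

13

Occurrences land 15·i days after October 22, 2011 for i = 0, 1, 2, …
January 1, 2012 is 71 days after the start; 71 ÷ 15 = 4 remainder 11; since the remainder is 11, round up to i = 5. First occurrence in the window: #6 on January 5, 2012 (5×15 = 75 days in).
July 5, 2012 is 257 days after the start; 257 ÷ 15 = 17 remainder 2. Last occurrence in the window: #18 on July 3, 2012.
Occurrences #6 through #18: 13 in total.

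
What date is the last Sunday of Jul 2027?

Jul 25, 2027

The first Sunday of Jul 2027 is Jul 4.
Jul 2027 has 31 days. Adding weeks: 4, 11, 18, 25 — the last one ≤ 31 is the 25th.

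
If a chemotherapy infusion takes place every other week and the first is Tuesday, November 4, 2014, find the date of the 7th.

The 7th occurrence is 6 intervals after the first: 6 × 14 = 84 days after November 4, 2014.
November has 30 days — 26 days to the end of November leaves 58.
December has 31 days (27 left).
27 days into January → January 27, 2015.

January 27, 2015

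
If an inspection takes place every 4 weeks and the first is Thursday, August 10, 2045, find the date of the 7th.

January 25, 2046

The 7th occurrence is 6 intervals after the first: 6 × 28 = 168 days after August 10, 2045.
August has 31 days — 21 days to the end of August leaves 147.
September has 30 days (117 left).
October has 31 days (86 left).
November has 30 days (56 left).
December has 31 days (25 left).
25 days into January → January 25, 2046.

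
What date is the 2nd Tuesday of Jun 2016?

Jun 2016 begins on a Wednesday, so the first Tuesday is Jun 7 (6 days later).
The 2nd Tuesday is 1 weeks later: 7 + 7 = 14.

Jun 14, 2016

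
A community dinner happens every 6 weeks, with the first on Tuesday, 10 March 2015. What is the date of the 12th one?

The 12th occurrence is 11 intervals after the first: 11 × 42 = 462 days after 10 March 2015.
March has 31 days — 21 days to the end of March leaves 441.
From end of March to end of 2015 is 275 days (166 left).
January has 31 days (135 left).
February has 29 days (106 left).
March has 31 days (75 left).
April has 30 days (45 left).
May has 31 days (14 left).
14 days into June → 14 June 2016.

14 June 2016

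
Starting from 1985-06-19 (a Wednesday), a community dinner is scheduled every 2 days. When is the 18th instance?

1985-07-23

The 18th occurrence is 17 intervals after the first: 17 × 2 = 34 days after 1985-06-19.
June has 30 days — 11 days to the end of June leaves 23.
23 days into July → 1985-07-23.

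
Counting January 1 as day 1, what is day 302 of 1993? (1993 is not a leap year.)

29 October 1993

January has 31 days (302 − 31 = 271 remain).
February has 28 days (271 − 28 = 243 remain).
March has 31 days (243 − 31 = 212 remain).
April has 30 days (212 − 30 = 182 remain).
May has 31 days (182 − 31 = 151 remain).
June has 30 days (151 − 30 = 121 remain).
July has 31 days (121 − 31 = 90 remain).
August has 31 days (90 − 31 = 59 remain).
September has 30 days (59 − 30 = 29 remain).
29 into October → October 29.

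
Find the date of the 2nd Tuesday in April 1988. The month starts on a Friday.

April 12, 1988

April 1988 begins on a Friday, so the first Tuesday is April 5 (4 days later).
The 2nd Tuesday is 1 weeks later: 5 + 7 = 12.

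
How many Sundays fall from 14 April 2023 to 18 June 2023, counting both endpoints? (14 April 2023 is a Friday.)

10

14 April 2023 is a Friday; the first Sunday on or after it is 16 April 2023 (2 days later).
From 16 April 2023 to 18 June 2023: 14 + 31 + 18 = 63 days (rest of April, May, June).
63 ÷ 7 = 9 full weeks with remainder 0, so 9 more Sundays after the first → 10.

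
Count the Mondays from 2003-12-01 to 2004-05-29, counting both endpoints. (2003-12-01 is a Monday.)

26

2003-12-01 is a Monday; the first Monday on or after it is 2003-12-01.
From 2003-12-01 to 2004-05-29: 30 + 31 + 29 + 31 + 30 + 29 = 180 days (rest of December, January, February, March, April, May).
180 ÷ 7 = 25 full weeks with remainder 5, so 25 more Mondays after the first → 26.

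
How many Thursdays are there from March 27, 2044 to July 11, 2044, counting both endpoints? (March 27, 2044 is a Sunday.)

15

March 27, 2044 is a Sunday; the first Thursday on or after it is March 31, 2044 (4 days later).
From March 31, 2044 to July 11, 2044: 0 + 30 + 31 + 30 + 11 = 102 days (rest of March, April, May, June, July).
102 ÷ 7 = 14 full weeks with remainder 4, so 14 more Thursdays after the first → 15.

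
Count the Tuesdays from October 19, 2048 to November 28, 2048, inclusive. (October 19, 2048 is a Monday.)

6

October 19, 2048 is a Monday; the first Tuesday on or after it is October 20, 2048 (1 day later).
From October 20, 2048 to November 28, 2048: 11 + 28 = 39 days (rest of October, November).
39 ÷ 7 = 5 full weeks with remainder 4, so 5 more Tuesdays after the first → 6.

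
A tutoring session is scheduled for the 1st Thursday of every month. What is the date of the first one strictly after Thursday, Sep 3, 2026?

Oct 1, 2026

Sep 2026 starts on a Tuesday, so its 1st Thursday is Sep 3, 2026 (2 days in).
That is not after Sep 3, 2026, so look at Oct 2026.
Oct 2026 starts on a Thursday, so its 1st Thursday is Oct 1, 2026.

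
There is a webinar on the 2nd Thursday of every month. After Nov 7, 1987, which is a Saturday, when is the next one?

Nov 1987 starts on a Sunday; its first Thursday is the 5th, so the 2nd Thursday is the 12th — Nov 12, 1987.
Nov 12, 1987 is after Nov 7, 1987, so that is the next one.

Nov 12, 1987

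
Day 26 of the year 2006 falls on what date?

January 26, 2006

26 into January → January 26.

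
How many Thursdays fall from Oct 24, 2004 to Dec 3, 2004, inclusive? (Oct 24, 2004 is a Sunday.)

6

Oct 24, 2004 is a Sunday; the first Thursday on or after it is Oct 28, 2004 (4 days later).
From Oct 28, 2004 to Dec 3, 2004: 3 + 30 + 3 = 36 days (rest of Oct, Nov, Dec).
36 ÷ 7 = 5 full weeks with remainder 1, so 5 more Thursdays after the first → 6.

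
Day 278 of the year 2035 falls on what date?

January has 31 days (278 − 31 = 247 remain).
February has 28 days (247 − 28 = 219 remain).
March has 31 days (219 − 31 = 188 remain).
April has 30 days (188 − 30 = 158 remain).
May has 31 days (158 − 31 = 127 remain).
June has 30 days (127 − 30 = 97 remain).
July has 31 days (97 − 31 = 66 remain).
August has 31 days (66 − 31 = 35 remain).
September has 30 days (35 − 30 = 5 remain).
5 into October → October 5.

5 October 2035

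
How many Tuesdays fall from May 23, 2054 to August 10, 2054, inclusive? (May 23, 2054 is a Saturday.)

11

May 23, 2054 is a Saturday; the first Tuesday on or after it is May 26, 2054 (3 days later).
From May 26, 2054 to August 10, 2054: 5 + 30 + 31 + 10 = 76 days (rest of May, June, July, August).
76 ÷ 7 = 10 full weeks with remainder 6, so 10 more Tuesdays after the first → 11.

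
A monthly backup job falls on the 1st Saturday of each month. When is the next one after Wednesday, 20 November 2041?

7 December 2041

November 2041 starts on a Friday, so its 1st Saturday is 2 November 2041 (1 day in).
That is not after 20 November 2041, so look at December 2041.
December 2041 starts on a Sunday, so its 1st Saturday is 7 December 2041 (6 days in).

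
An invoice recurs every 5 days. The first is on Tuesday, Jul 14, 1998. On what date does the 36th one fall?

Jan 5, 1999

The 36th occurrence is 35 intervals after the first: 35 × 5 = 175 days after Jul 14, 1998.
Jul has 31 days — 17 days to the end of Jul leaves 158.
Aug has 31 days (127 left).
Sep has 30 days (97 left).
Oct has 31 days (66 left).
Nov has 30 days (36 left).
Dec has 31 days (5 left).
5 days into Jan → Jan 5, 1999.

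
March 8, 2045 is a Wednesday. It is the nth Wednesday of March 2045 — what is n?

2nd

Day 8 falls in week ⌈8/7⌉ of the month.
Days 1–7 hold the 1st Wednesday, 8–14 the 2nd, 15–21 the 3rd, 22–28 the 4th, 29–31 the 5th.
8 is in the range for the 2nd.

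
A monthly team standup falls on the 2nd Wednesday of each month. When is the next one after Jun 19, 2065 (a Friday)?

Jul 8, 2065

Jun 2065 starts on a Monday; its first Wednesday is the 3rd, so the 2nd Wednesday is the 10th — Jun 10, 2065.
That is not after Jun 19, 2065, so look at Jul 2065.
Jul 2065 starts on a Wednesday; its first Wednesday is the 1st, so the 2nd Wednesday is the 8th — Jul 8, 2065.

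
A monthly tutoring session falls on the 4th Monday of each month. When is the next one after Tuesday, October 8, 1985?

October 1985 starts on a Tuesday; its first Monday is the 7th, so the 4th Monday is the 28th — October 28, 1985.
October 28, 1985 is after October 8, 1985, so that is the next one.

October 28, 1985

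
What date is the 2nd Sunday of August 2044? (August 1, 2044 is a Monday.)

2044-08-14

August 2044 begins on a Monday, so the first Sunday is August 7 (6 days later).
The 2nd Sunday is 1 weeks later: 7 + 7 = 14.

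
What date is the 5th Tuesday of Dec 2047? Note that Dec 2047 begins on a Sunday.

Dec 31, 2047

Dec 2047 begins on a Sunday, so the first Tuesday is Dec 3 (2 days later).
The 5th Tuesday is 4 weeks later: 3 + 28 = 31.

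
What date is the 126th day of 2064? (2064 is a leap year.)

January has 31 days (126 − 31 = 95 remain).
February has 29 days (95 − 29 = 66 remain).
March has 31 days (66 − 31 = 35 remain).
April has 30 days (35 − 30 = 5 remain).
5 into May → May 5.

May 5, 2064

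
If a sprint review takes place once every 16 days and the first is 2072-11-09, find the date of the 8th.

The 8th occurrence is 7 intervals after the first: 7 × 16 = 112 days after 2072-11-09.
November has 30 days — 21 days to the end of November leaves 91.
December has 31 days (60 left).
January has 31 days (29 left).
February has 28 days (1 left).
1 day into March → 2073-03-01.

2073-03-01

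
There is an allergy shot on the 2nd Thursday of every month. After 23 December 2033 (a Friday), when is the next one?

December 2033 starts on a Thursday; its first Thursday is the 1st, so the 2nd Thursday is the 8th — 8 December 2033.
That is not after 23 December 2033, so look at January 2034.
January 2034 starts on a Sunday; its first Thursday is the 5th, so the 2nd Thursday is the 12th — 12 January 2034.

12 January 2034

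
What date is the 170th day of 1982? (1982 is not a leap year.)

January has 31 days (170 − 31 = 139 remain).
February has 28 days (139 − 28 = 111 remain).
March has 31 days (111 − 31 = 80 remain).
April has 30 days (80 − 30 = 50 remain).
May has 31 days (50 − 31 = 19 remain).
19 into June → June 19.

1982-06-19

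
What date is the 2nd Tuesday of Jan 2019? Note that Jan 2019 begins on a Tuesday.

Jan 2019 begins on a Tuesday, so the first Tuesday is Jan 1.
The 2nd Tuesday is 1 weeks later: 1 + 7 = 8.

Jan 8, 2019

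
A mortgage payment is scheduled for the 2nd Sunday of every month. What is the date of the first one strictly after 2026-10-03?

2026-10-11

October 2026 starts on a Thursday; its first Sunday is the 4th, so the 2nd Sunday is the 11th — 2026-10-11.
2026-10-11 is after 2026-10-03, so that is the next one.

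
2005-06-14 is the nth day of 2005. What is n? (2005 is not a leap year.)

Days in months before June: 31 + 28 + 31 + 30 + 31 = 151.
Plus 14 days into June → day 165.

165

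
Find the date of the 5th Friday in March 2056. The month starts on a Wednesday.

March 31, 2056

March 2056 begins on a Wednesday, so the first Friday is March 3 (2 days later).
The 5th Friday is 4 weeks later: 3 + 28 = 31.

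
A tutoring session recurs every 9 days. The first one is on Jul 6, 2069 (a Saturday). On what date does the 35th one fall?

May 8, 2070

The 35th occurrence is 34 intervals after the first: 34 × 9 = 306 days after Jul 6, 2069.
Jul has 31 days — 25 days to the end of Jul leaves 281.
Aug has 31 days (250 left).
Sep has 30 days (220 left).
Oct has 31 days (189 left).
Nov has 30 days (159 left).
Dec has 31 days (128 left).
Jan has 31 days (97 left).
Feb has 28 days (69 left).
Mar has 31 days (38 left).
Apr has 30 days (8 left).
8 days into May → May 8, 2070.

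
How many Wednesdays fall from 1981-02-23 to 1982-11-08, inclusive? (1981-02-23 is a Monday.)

1981-02-23 is a Monday; the first Wednesday on or after it is 1981-02-25 (2 days later).
From 1981-02-25 to 1982-11-08: 309 + 312 = 621 days (rest of 1981, to 1982-11-08 in 1982).
621 ÷ 7 = 88 full weeks with remainder 5, so 88 more Wednesdays after the first → 89.

89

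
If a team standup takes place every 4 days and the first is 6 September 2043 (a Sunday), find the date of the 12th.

The 12th occurrence is 11 intervals after the first: 11 × 4 = 44 days after 6 September 2043.
September has 30 days — 24 days to the end of September leaves 20.
20 days into October → 20 October 2043.

20 October 2043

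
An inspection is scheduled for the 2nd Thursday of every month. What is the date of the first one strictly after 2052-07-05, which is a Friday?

July 2052 starts on a Monday; its first Thursday is the 4th, so the 2nd Thursday is the 11th — 2052-07-11.
2052-07-11 is after 2052-07-05, so that is the next one.

2052-07-11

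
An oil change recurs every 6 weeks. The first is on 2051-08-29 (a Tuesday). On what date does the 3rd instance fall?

The 3rd occurrence is 2 intervals after the first: 2 × 42 = 84 days after 2051-08-29.
August has 31 days — 2 days to the end of August leaves 82.
September has 30 days (52 left).
October has 31 days (21 left).
21 days into November → 2051-11-21.

2051-11-21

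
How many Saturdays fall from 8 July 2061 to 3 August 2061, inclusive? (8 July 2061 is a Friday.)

4

8 July 2061 is a Friday; the first Saturday on or after it is 9 July 2061 (1 day later).
From 9 July 2061 to 3 August 2061: 22 + 3 = 25 days (rest of July, August).
25 ÷ 7 = 3 full weeks with remainder 4, so 3 more Saturdays after the first → 4.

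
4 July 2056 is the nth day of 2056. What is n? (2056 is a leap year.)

186

Days in months before July: 31 + 29 + 31 + 30 + 31 + 30 = 182.
Plus 4 days into July → day 186.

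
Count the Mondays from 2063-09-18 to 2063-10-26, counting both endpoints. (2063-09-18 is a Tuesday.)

5

2063-09-18 is a Tuesday; the first Monday on or after it is 2063-09-24 (6 days later).
From 2063-09-24 to 2063-10-26: 6 + 26 = 32 days (rest of September, October).
32 ÷ 7 = 4 full weeks with remainder 4, so 4 more Mondays after the first → 5.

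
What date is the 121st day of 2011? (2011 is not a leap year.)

January has 31 days (121 − 31 = 90 remain).
February has 28 days (90 − 28 = 62 remain).
March has 31 days (62 − 31 = 31 remain).
April has 30 days (31 − 30 = 1 remain).
1 into May → May 1.

2011-05-01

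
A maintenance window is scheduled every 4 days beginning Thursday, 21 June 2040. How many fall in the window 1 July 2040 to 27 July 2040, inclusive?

Occurrences land 4·i days after 21 June 2040 for i = 0, 1, 2, …
1 July 2040 is 10 days after the start; 10 ÷ 4 = 2 remainder 2; since the remainder is 2, round up to i = 3. First occurrence in the window: #4 on 3 July 2040 (3×4 = 12 days in).
27 July 2040 is 36 days after the start; 36 ÷ 4 = 9 remainder 0. Last occurrence in the window: #10 on 27 July 2040.
Occurrences #4 through #10: 7 in total.

7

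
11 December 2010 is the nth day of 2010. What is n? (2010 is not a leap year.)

Days in months before December: 31 + 28 + 31 + 30 + 31 + 30 + 31 + 31 + 30 + 31 + 30 = 334.
Plus 11 days into December → day 345.

345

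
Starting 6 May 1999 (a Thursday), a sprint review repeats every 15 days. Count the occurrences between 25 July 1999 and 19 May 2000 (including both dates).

20

Occurrences land 15·i days after 6 May 1999 for i = 0, 1, 2, …
25 July 1999 is 80 days after the start; 80 ÷ 15 = 5 remainder 5; since the remainder is 5, round up to i = 6. First occurrence in the window: #7 on 4 August 1999 (6×15 = 90 days in).
19 May 2000 is 379 days after the start; 379 ÷ 15 = 25 remainder 4. Last occurrence in the window: #26 on 15 May 2000.
Occurrences #7 through #26: 20 in total.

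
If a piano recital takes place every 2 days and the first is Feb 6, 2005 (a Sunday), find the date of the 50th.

The 50th occurrence is 49 intervals after the first: 49 × 2 = 98 days after Feb 6, 2005.
Feb has 28 days — 22 days to the end of Feb leaves 76.
Mar has 31 days (45 left).
Apr has 30 days (15 left).
15 days into May → May 15, 2005.

May 15, 2005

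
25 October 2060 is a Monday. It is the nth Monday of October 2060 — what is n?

4th

Day 25 falls in week ⌈25/7⌉ of the month.
Days 1–7 hold the 1st Monday, 8–14 the 2nd, 15–21 the 3rd, 22–28 the 4th, 29–31 the 5th.
25 is in the range for the 4th.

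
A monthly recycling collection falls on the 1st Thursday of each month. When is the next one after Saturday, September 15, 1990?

October 4, 1990

September 1990 starts on a Saturday, so its 1st Thursday is September 6, 1990 (5 days in).
That is not after September 15, 1990, so look at October 1990.
October 1990 starts on a Monday, so its 1st Thursday is October 4, 1990 (3 days in).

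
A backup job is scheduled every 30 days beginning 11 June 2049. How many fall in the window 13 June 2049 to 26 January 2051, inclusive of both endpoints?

19

Occurrences land 30·i days after 11 June 2049 for i = 0, 1, 2, …
13 June 2049 is 2 days after the start; 2 ÷ 30 = 0 remainder 2; since the remainder is 2, round up to i = 1. First occurrence in the window: #2 on 11 July 2049 (1×30 = 30 days in).
26 January 2051 is 594 days after the start; 594 ÷ 30 = 19 remainder 24. Last occurrence in the window: #20 on 2 January 2051.
Occurrences #2 through #20: 19 in total.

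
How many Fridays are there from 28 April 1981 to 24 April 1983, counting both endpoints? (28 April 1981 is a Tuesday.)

104

28 April 1981 is a Tuesday; the first Friday on or after it is 1 May 1981 (3 days later).
From 1 May 1981 to 24 April 1983: 244 + 365 + 114 = 723 days (rest of 1981, 1982, to 24 April 1983 in 1983).
723 ÷ 7 = 103 full weeks with remainder 2, so 103 more Fridays after the first → 104.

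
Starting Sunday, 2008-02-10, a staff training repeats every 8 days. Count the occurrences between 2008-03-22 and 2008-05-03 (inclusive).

Occurrences land 8·i days after 2008-02-10 for i = 0, 1, 2, …
2008-03-22 is 41 days after the start; 41 ÷ 8 = 5 remainder 1; since the remainder is 1, round up to i = 6. First occurrence in the window: #7 on 2008-03-29 (6×8 = 48 days in).
2008-05-03 is 83 days after the start; 83 ÷ 8 = 10 remainder 3. Last occurrence in the window: #11 on 2008-04-30.
Occurrences #7 through #11: 5 in total.

5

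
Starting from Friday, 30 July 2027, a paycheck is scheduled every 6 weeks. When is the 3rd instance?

22 October 2027

The 3rd occurrence is 2 intervals after the first: 2 × 42 = 84 days after 30 July 2027.
July has 31 days — 1 day to the end of July leaves 83.
August has 31 days (52 left).
September has 30 days (22 left).
22 days into October → 22 October 2027.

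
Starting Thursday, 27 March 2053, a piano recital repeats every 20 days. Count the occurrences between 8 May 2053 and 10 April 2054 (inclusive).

Occurrences land 20·i days after 27 March 2053 for i = 0, 1, 2, …
8 May 2053 is 42 days after the start; 42 ÷ 20 = 2 remainder 2; since the remainder is 2, round up to i = 3. First occurrence in the window: #4 on 26 May 2053 (3×20 = 60 days in).
10 April 2054 is 379 days after the start; 379 ÷ 20 = 18 remainder 19. Last occurrence in the window: #19 on 22 March 2054.
Occurrences #4 through #19: 16 in total.

16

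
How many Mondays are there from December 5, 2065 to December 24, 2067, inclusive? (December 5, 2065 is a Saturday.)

107

December 5, 2065 is a Saturday; the first Monday on or after it is December 7, 2065 (2 days later).
From December 7, 2065 to December 24, 2067: 24 + 365 + 358 = 747 days (rest of 2065, 2066, to December 24, 2067 in 2067).
747 ÷ 7 = 106 full weeks with remainder 5, so 106 more Mondays after the first → 107.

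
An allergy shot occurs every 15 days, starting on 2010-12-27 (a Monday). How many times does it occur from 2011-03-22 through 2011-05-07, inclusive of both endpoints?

3

Occurrences land 15·i days after 2010-12-27 for i = 0, 1, 2, …
2011-03-22 is 85 days after the start; 85 ÷ 15 = 5 remainder 10; since the remainder is 10, round up to i = 6. First occurrence in the window: #7 on 2011-03-27 (6×15 = 90 days in).
2011-05-07 is 131 days after the start; 131 ÷ 15 = 8 remainder 11. Last occurrence in the window: #9 on 2011-04-26.
Occurrences #7 through #9: 3 in total.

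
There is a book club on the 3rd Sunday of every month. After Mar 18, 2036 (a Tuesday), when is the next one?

Mar 2036 starts on a Saturday; its first Sunday is the 2nd, so the 3rd Sunday is the 16th — Mar 16, 2036.
That is not after Mar 18, 2036, so look at Apr 2036.
Apr 2036 starts on a Tuesday; its first Sunday is the 6th, so the 3rd Sunday is the 20th — Apr 20, 2036.

Apr 20, 2036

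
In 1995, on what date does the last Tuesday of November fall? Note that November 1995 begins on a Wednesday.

November 28, 1995

November 1995 begins on a Wednesday, so the first Tuesday is November 7 (6 days later).
November 1995 has 30 days. Adding weeks: 7, 14, 21, 28 — the last one ≤ 30 is the 28th.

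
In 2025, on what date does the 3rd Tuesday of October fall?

2025-10-21

October 2025 begins on a Wednesday, so the first Tuesday is October 7 (6 days later).
The 3rd Tuesday is 2 weeks later: 7 + 14 = 21.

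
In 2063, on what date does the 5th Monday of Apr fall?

Apr 30, 2063

Apr 2063 begins on a Sunday, so the first Monday is Apr 2 (1 day later).
The 5th Monday is 4 weeks later: 2 + 28 = 30.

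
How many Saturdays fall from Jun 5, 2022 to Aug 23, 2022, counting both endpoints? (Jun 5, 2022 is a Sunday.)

Jun 5, 2022 is a Sunday; the first Saturday on or after it is Jun 11, 2022 (6 days later).
From Jun 11, 2022 to Aug 23, 2022: 19 + 31 + 23 = 73 days (rest of Jun, Jul, Aug).
73 ÷ 7 = 10 full weeks with remainder 3, so 10 more Saturdays after the first → 11.

11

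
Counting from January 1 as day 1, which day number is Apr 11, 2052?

102

Days in months before Apr: 31 + 29 + 31 = 91.
Plus 11 days into Apr → day 102.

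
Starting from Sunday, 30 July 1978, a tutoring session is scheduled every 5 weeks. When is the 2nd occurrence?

3 September 1978

The 2nd occurrence is 1 interval after the first: 1 × 35 = 35 days after 30 July 1978.
July has 31 days — 1 day to the end of July leaves 34.
August has 31 days (3 left).
3 days into September → 3 September 1978.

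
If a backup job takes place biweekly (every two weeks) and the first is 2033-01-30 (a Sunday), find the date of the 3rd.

The 3rd occurrence is 2 intervals after the first: 2 × 14 = 28 days after 2033-01-30.
January has 31 days — 1 day to the end of January leaves 27.
27 days into February → 2033-02-27.

2033-02-27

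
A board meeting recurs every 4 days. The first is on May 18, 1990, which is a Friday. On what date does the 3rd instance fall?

The 3rd occurrence is 2 intervals after the first: 2 × 4 = 8 days after May 18, 1990.
8 days later is May 26, 1990.

May 26, 1990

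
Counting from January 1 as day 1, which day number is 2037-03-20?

Days in months before March: 31 + 28 = 59.
Plus 20 days into March → day 79.

79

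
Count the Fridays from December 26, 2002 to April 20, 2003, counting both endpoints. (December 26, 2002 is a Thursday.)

December 26, 2002 is a Thursday; the first Friday on or after it is December 27, 2002 (1 day later).
From December 27, 2002 to April 20, 2003: 4 + 31 + 28 + 31 + 20 = 114 days (rest of December, January, February, March, April).
114 ÷ 7 = 16 full weeks with remainder 2, so 16 more Fridays after the first → 17.

17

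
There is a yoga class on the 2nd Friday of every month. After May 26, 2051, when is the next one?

Jun 9, 2051

May 2051 starts on a Monday; its first Friday is the 5th, so the 2nd Friday is the 12th — May 12, 2051.
That is not after May 26, 2051, so look at Jun 2051.
Jun 2051 starts on a Thursday; its first Friday is the 2nd, so the 2nd Friday is the 9th — Jun 9, 2051.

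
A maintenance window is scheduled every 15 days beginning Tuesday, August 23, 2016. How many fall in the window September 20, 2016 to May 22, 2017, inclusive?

Occurrences land 15·i days after August 23, 2016 for i = 0, 1, 2, …
September 20, 2016 is 28 days after the start; 28 ÷ 15 = 1 remainder 13; since the remainder is 13, round up to i = 2. First occurrence in the window: #3 on September 22, 2016 (2×15 = 30 days in).
May 22, 2017 is 272 days after the start; 272 ÷ 15 = 18 remainder 2. Last occurrence in the window: #19 on May 20, 2017.
Occurrences #3 through #19: 17 in total.

17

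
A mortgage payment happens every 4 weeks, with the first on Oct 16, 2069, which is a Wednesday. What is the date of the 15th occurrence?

Nov 12, 2070

The 15th occurrence is 14 intervals after the first: 14 × 28 = 392 days after Oct 16, 2069.
Oct has 31 days — 15 days to the end of Oct leaves 377.
Nov has 30 days (347 left).
Dec has 31 days (316 left).
Jan has 31 days (285 left).
Feb has 28 days (257 left).
Mar has 31 days (226 left).
Apr has 30 days (196 left).
May has 31 days (165 left).
Jun has 30 days (135 left).
Jul has 31 days (104 left).
Aug has 31 days (73 left).
Sep has 30 days (43 left).
Oct has 31 days (12 left).
12 days into Nov → Nov 12, 2070.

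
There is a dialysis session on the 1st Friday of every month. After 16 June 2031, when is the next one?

4 July 2031

June 2031 starts on a Sunday, so its 1st Friday is 6 June 2031 (5 days in).
That is not after 16 June 2031, so look at July 2031.
July 2031 starts on a Tuesday, so its 1st Friday is 4 July 2031 (3 days in).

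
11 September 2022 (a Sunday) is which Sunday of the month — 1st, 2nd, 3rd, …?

Day 11 falls in week ⌈11/7⌉ of the month.
Days 1–7 hold the 1st Sunday, 8–14 the 2nd, 15–21 the 3rd, 22–28 the 4th, 29–31 the 5th.
11 is in the range for the 2nd.

2nd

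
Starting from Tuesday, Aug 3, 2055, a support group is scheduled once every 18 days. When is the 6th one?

The 6th occurrence is 5 intervals after the first: 5 × 18 = 90 days after Aug 3, 2055.
Aug has 31 days — 28 days to the end of Aug leaves 62.
Sep has 30 days (32 left).
Oct has 31 days (1 left).
1 day into Nov → Nov 1, 2055.

Nov 1, 2055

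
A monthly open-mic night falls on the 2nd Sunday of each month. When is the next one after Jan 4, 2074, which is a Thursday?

Jan 2074 starts on a Monday; its first Sunday is the 7th, so the 2nd Sunday is the 14th — Jan 14, 2074.
Jan 14, 2074 is after Jan 4, 2074, so that is the next one.

Jan 14, 2074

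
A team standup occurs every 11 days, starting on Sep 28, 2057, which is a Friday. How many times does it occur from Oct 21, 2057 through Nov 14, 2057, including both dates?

Occurrences land 11·i days after Sep 28, 2057 for i = 0, 1, 2, …
Oct 21, 2057 is 23 days after the start; 23 ÷ 11 = 2 remainder 1; since the remainder is 1, round up to i = 3. First occurrence in the window: #4 on Oct 31, 2057 (3×11 = 33 days in).
Nov 14, 2057 is 47 days after the start; 47 ÷ 11 = 4 remainder 3. Last occurrence in the window: #5 on Nov 11, 2057.
Occurrences #4 through #5: 2 in total.

2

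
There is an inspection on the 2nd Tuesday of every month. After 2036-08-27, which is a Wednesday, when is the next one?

August 2036 starts on a Friday; its first Tuesday is the 5th, so the 2nd Tuesday is the 12th — 2036-08-12.
That is not after 2036-08-27, so look at September 2036.
September 2036 starts on a Monday; its first Tuesday is the 2nd, so the 2nd Tuesday is the 9th — 2036-09-09.

2036-09-09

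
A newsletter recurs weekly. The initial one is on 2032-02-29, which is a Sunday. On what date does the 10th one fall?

2032-05-02

The 10th occurrence is 9 intervals after the first: 9 × 7 = 63 days after 2032-02-29.
February has 29 days — 0 days to the end of February leaves 63.
March has 31 days (32 left).
April has 30 days (2 left).
2 days into May → 2032-05-02.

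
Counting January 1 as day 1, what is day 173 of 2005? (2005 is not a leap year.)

January has 31 days (173 − 31 = 142 remain).
February has 28 days (142 − 28 = 114 remain).
March has 31 days (114 − 31 = 83 remain).
April has 30 days (83 − 30 = 53 remain).
May has 31 days (53 − 31 = 22 remain).
22 into June → June 22.

22 June 2005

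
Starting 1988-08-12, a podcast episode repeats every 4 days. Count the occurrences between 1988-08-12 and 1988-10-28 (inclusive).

20

Occurrences land 4·i days after 1988-08-12 for i = 0, 1, 2, …
The window opens on the start date, so the first occurrence inside is #1 on 1988-08-12.
1988-10-28 is 77 days after the start; 77 ÷ 4 = 19 remainder 1. Last occurrence in the window: #20 on 1988-10-27.
Occurrences #1 through #20: 20 in total.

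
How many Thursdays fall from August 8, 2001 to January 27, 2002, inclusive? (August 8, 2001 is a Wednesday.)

25

August 8, 2001 is a Wednesday; the first Thursday on or after it is August 9, 2001 (1 day later).
From August 9, 2001 to January 27, 2002: 22 + 30 + 31 + 30 + 31 + 27 = 171 days (rest of August, September, October, November, December, January).
171 ÷ 7 = 24 full weeks with remainder 3, so 24 more Thursdays after the first → 25.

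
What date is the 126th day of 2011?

May 6, 2011

Jan has 31 days (126 − 31 = 95 remain).
Feb has 28 days (95 − 28 = 67 remain).
Mar has 31 days (67 − 31 = 36 remain).
Apr has 30 days (36 − 30 = 6 remain).
6 into May → May 6.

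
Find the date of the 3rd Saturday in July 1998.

July 1998 begins on a Wednesday, so the first Saturday is July 4 (3 days later).
The 3rd Saturday is 2 weeks later: 4 + 14 = 18.

18 July 1998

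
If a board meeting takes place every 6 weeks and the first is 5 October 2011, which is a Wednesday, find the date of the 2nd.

16 November 2011

The 2nd occurrence is 1 interval after the first: 1 × 42 = 42 days after 5 October 2011.
October has 31 days — 26 days to the end of October leaves 16.
16 days into November → 16 November 2011.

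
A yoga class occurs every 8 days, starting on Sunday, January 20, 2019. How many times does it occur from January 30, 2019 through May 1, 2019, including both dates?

Occurrences land 8·i days after January 20, 2019 for i = 0, 1, 2, …
January 30, 2019 is 10 days after the start; 10 ÷ 8 = 1 remainder 2; since the remainder is 2, round up to i = 2. First occurrence in the window: #3 on February 5, 2019 (2×8 = 16 days in).
May 1, 2019 is 101 days after the start; 101 ÷ 8 = 12 remainder 5. Last occurrence in the window: #13 on April 26, 2019.
Occurrences #3 through #13: 11 in total.

11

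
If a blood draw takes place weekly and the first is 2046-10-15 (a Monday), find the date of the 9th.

The 9th occurrence is 8 intervals after the first: 8 × 7 = 56 days after 2046-10-15.
October has 31 days — 16 days to the end of October leaves 40.
November has 30 days (10 left).
10 days into December → 2046-12-10.

2046-12-10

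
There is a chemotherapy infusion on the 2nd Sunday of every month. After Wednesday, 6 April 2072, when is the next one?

April 2072 starts on a Friday; its first Sunday is the 3rd, so the 2nd Sunday is the 10th — 10 April 2072.
10 April 2072 is after 6 April 2072, so that is the next one.

10 April 2072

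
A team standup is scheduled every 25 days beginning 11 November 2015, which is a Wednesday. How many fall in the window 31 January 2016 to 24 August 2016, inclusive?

8

Occurrences land 25·i days after 11 November 2015 for i = 0, 1, 2, …
31 January 2016 is 81 days after the start; 81 ÷ 25 = 3 remainder 6; since the remainder is 6, round up to i = 4. First occurrence in the window: #5 on 19 February 2016 (4×25 = 100 days in).
24 August 2016 is 287 days after the start; 287 ÷ 25 = 11 remainder 12. Last occurrence in the window: #12 on 12 August 2016.
Occurrences #5 through #12: 8 in total.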